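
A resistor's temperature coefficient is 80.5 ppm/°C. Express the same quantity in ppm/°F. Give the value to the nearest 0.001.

44.722 ppm/°F

The quantity depends on a temperature interval, so only the ratio of degree sizes applies; the offset between the scales is irrelevant.
A change of 1°F is a change of 5/9°C, so per °F the value is 80.5 × 5/9 = 44.722.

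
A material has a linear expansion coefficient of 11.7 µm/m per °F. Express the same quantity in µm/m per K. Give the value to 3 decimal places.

Since only a temperature interval is involved, the additive offset between the scales drops out.
A change of 1 K is a change of 1.8°F, so per K the value is 11.7 × 1.8 = 21.060.

21.060 µm/m per K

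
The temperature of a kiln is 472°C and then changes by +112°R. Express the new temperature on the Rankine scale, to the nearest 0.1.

1453.3°R

The 112°R change is an interval, so only the factor 5/9 applies: +112 × 5/9 = +62.2222°C.
Final Celsius temperature: 472.0000 + 62.2222 = 534.2222°C.
In Rankine: 534.2222 × 1.8 + 491.67 = 1453.3°R.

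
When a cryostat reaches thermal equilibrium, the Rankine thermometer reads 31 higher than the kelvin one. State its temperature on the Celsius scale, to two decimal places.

-234.40°C

Let x be the kelvin reading; then the Rankine reading is 1.8·x.
(1.8·x) - x = 31  ⇒  (0.8)·x = 31  ⇒  x = 38.7500 K.
In Celsius: 38.75 - 273.15 = -234.40°C.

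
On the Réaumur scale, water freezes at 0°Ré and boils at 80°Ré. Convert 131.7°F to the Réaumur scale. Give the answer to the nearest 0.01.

First in Celsius: (131.7 - 32) × 5/9 = 55.3889°C.
Linearly onto the Réaumur scale: 0 + (55.3889 / 100) × (80 - 0) = 44.31°Ré.

44.31°Ré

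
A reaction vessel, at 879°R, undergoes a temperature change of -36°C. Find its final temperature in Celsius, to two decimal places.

179.18°C

Initial temperature in Celsius: (879 - 491.67) × 5/9 = 215.1833°C.
Final Celsius temperature: 215.1833 - 36.0000 = 179.1833°C.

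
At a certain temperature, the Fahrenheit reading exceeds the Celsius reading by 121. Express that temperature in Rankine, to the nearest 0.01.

691.92°R

Let x be the Celsius reading; then the Fahrenheit reading is 1.8·x + 32.
(1.8·x + 32) - x = 121  ⇒  (0.8)·x = 89  ⇒  x = 111.2500°C.
In Rankine: 111.2500 × 1.8 + 491.67 = 691.92°R.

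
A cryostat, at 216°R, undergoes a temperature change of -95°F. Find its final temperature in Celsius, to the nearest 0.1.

Initial temperature in Celsius: (216 - 491.67) × 5/9 = -153.1500°C.
The 95°F change is an interval, so only the factor 5/9 applies: -95 × 5/9 = -52.7778°C.
Final Celsius temperature: -153.1500 - 52.7778 = -205.9278°C.

-205.9°C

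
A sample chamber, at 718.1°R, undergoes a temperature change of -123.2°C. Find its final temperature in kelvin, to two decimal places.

275.74 K

Initial temperature in Celsius: (718.1 - 491.67) × 5/9 = 125.7944°C.
Final Celsius temperature: 125.7944 - 123.2000 = 2.5944°C.
In kelvin: 2.5944 + 273.15 = 275.74 K.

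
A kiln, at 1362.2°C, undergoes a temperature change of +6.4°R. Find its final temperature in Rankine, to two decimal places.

The 6.4°R change is an interval, so only the factor 5/9 applies: +6.4 × 5/9 = +3.5556°C.
Final Celsius temperature: 1362.2000 + 3.5556 = 1365.7556°C.
In Rankine: 1365.7556 × 1.8 + 491.67 = 2950.03°R.

2950.03°R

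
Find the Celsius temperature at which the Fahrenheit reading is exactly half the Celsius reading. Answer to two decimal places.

-24.62°C

Let C be the Celsius reading. The Fahrenheit reading is F = 1.8·C + 32.
Require F = 0.5·C: 1.8·C + 32 = 0.5·C.
(1.3)·C = -32  ⇒  C = -24.62.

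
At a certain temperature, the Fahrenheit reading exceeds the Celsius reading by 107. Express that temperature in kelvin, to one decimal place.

Let x be the Fahrenheit reading; then the Celsius reading is 5/9·x - 17.7778.
(5/9·x - 17.7778) - x = -107  ⇒  (-4/9)·x = -89.2222  ⇒  x = 200.7500°F.
In Celsius: (200.75 - 32) × 5/9 = 93.7500°C.
In kelvin: 93.7500 + 273.15 = 366.9 K.

366.9 K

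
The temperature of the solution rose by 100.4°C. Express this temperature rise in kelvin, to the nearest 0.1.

100.4 K

Celsius and kelvin degrees are the same size, so the interval is unchanged: 100.4.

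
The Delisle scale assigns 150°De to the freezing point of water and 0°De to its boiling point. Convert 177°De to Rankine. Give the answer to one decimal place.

Linear interpolation between the fixed points: C = (177 - 150) × 100 / (0 - 150) = -18.0000°C.
Then -18.0000 × 1.8 + 491.67 = 459.3°R.

459.3°R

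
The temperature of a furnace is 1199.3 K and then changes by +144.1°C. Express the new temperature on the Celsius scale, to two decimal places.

1070.25°C

Initial temperature in Celsius: 1199.3 - 273.15 = 926.1500°C.
Final Celsius temperature: 926.1500 + 144.1000 = 1070.2500°C.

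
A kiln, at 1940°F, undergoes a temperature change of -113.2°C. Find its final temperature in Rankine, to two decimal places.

2195.91°R

Initial temperature in Celsius: (1940 - 32) × 5/9 = 1060.0000°C.
Final Celsius temperature: 1060.0000 - 113.2000 = 946.8000°C.
In Rankine: 946.8000 × 1.8 + 491.67 = 2195.91°R.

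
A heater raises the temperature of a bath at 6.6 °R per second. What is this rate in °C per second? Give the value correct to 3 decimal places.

3.667 °C/second

Since only a temperature interval is involved, the additive offset between the scales drops out.
A change of 1°R is a change of 5/9°C, so 6.6 × 5/9 = 3.667.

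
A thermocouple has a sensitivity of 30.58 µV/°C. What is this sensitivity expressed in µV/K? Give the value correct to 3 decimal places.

30.580 µV/K

The quantity depends on a temperature interval, so only the ratio of degree sizes applies; the offset between the scales is irrelevant.
A change of 1 K is a change of 1°C, so per K the value is 30.58 × 1 = 30.580.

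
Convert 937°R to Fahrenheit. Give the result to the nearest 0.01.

477.33°F

In Celsius: (937 - 491.67) × 5/9 = 247.4056°C.
In Fahrenheit: 247.4056 × 1.8 + 32 = 477.33°F.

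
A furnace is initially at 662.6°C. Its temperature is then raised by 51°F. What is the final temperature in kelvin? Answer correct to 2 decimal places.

964.08 K

The 51°F change is an interval, so only the factor 5/9 applies: +51 × 5/9 = +28.3333°C.
Final Celsius temperature: 662.6000 + 28.3333 = 690.9333°C.
In kelvin: 690.9333 + 273.15 = 964.08 K.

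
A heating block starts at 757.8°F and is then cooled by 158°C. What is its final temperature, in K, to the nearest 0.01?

518.37 K

Initial temperature in Celsius: (757.8 - 32) × 5/9 = 403.2222°C.
Final Celsius temperature: 403.2222 - 158.0000 = 245.2222°C.
In kelvin: 245.2222 + 273.15 = 518.37 K.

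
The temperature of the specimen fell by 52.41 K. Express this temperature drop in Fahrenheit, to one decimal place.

94.3°F

Only the scale ratio 1.8 matters for a change in temperature.
52.41 × 1.8 = 94.3.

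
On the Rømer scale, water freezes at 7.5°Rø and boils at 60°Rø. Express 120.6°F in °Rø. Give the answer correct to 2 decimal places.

First in Celsius: (120.6 - 32) × 5/9 = 49.2222°C.
Linearly onto the Rømer scale: 7.5 + (49.2222 / 100) × (60 - 7.5) = 33.34°Rø.

33.34°Rø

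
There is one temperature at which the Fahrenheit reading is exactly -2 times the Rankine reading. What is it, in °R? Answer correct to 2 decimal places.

153.22°R

Let R be the Rankine reading. The Fahrenheit reading is F = 1·R - 459.67.
Require F = -2·R: 1·R - 459.67 = -2·R.
(3)·R = 459.67  ⇒  R = 153.22.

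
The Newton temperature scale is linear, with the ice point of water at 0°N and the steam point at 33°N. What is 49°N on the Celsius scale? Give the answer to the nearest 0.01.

Linear interpolation between the fixed points: C = (49 - 0) × 100 / (33 - 0) = 148.4848°C.

148.48°C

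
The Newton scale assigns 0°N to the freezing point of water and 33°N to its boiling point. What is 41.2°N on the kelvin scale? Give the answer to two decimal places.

Linear interpolation between the fixed points: C = (41.2 - 0) × 100 / (33 - 0) = 124.8485°C.
Then 124.8485 + 273.15 = 398.00 K.

398.00 K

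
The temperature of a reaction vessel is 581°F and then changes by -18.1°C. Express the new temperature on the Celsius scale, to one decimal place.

286.9°C

Initial temperature in Celsius: (581 - 32) × 5/9 = 305.0000°C.
Final Celsius temperature: 305.0000 - 18.1000 = 286.9000°C.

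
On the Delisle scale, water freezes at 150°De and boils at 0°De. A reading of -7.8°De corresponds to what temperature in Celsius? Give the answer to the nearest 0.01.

105.20°C

Linear interpolation between the fixed points: C = (-7.8 - 150) × 100 / (0 - 150) = 105.2000°C.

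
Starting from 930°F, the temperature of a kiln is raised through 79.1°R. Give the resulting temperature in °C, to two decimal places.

Initial temperature in Celsius: (930 - 32) × 5/9 = 498.8889°C.
The 79.1°R change is an interval, so only the factor 5/9 applies: +79.1 × 5/9 = +43.9444°C.
Final Celsius temperature: 498.8889 + 43.9444 = 542.8333°C.

542.83°C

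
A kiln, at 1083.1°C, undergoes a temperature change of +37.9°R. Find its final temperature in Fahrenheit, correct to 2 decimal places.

The 37.9°R change is an interval, so only the factor 5/9 applies: +37.9 × 5/9 = +21.0556°C.
Final Celsius temperature: 1083.1000 + 21.0556 = 1104.1556°C.
In Fahrenheit: 1104.1556 × 1.8 + 32 = 2019.48°F.

2019.48°F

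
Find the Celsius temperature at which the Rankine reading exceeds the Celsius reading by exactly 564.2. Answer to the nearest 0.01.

Let C be the Celsius reading. The Rankine reading is R = 1.8·C + 491.67.
Require R - C = 564.2: (0.8)·C + 491.67 = 564.2.
C = (564.2 - 491.67) / (0.8) = 90.66.

90.66°C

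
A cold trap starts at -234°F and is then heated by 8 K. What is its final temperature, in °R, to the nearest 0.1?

Initial temperature in Celsius: (-234 - 32) × 5/9 = -147.7778°C.
The 8 K change is an interval; Kelvin and Celsius degrees are the same size, so ΔC = +8°C.
Final Celsius temperature: -147.7778 + 8.0000 = -139.7778°C.
In Rankine: -139.7778 × 1.8 + 491.67 = 240.1°R.

240.1°R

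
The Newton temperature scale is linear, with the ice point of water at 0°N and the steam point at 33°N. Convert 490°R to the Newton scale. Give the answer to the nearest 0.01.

-0.31°N

First in Celsius: (490 - 491.67) × 5/9 = -0.9278°C.
Linearly onto the Newton scale: 0 + (-0.9278 / 100) × (33 - 0) = -0.31°N.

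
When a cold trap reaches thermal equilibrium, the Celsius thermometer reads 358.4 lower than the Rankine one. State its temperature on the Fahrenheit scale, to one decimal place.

-267.9°F

Let x be the Rankine reading; then the Celsius reading is 5/9·x - 273.15.
(5/9·x - 273.15) - x = -358.4  ⇒  (-4/9)·x = -85.25  ⇒  x = 191.8125°R.
In Celsius: (191.8125 - 491.67) × 5/9 = -166.5875°C.
In Fahrenheit: -166.5875 × 1.8 + 32 = -267.9°F.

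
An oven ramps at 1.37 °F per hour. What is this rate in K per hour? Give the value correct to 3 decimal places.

0.761 K/hour

The quantity depends on a temperature interval, so only the ratio of degree sizes applies; the offset between the scales is irrelevant.
A change of 1°F is a change of 5/9 K, so 1.37 × 5/9 = 0.761.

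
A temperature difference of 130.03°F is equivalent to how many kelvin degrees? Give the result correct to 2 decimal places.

72.24 K

For a temperature interval the offset drops out; only the factor 5/9 applies.
130.03 × 5/9 = 72.24.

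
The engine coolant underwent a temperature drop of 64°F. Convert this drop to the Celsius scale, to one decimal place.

35.6°C

For a temperature interval the offset drops out; only the factor 5/9 applies.
64 × 5/9 = 35.6.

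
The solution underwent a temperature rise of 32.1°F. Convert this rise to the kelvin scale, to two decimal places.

For a temperature interval the offset drops out; only the factor 5/9 applies.
32.1 × 5/9 = 17.83.

17.83 K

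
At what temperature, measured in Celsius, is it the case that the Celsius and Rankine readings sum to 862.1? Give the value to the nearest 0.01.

132.30°C

Let C be the Celsius reading. The Rankine reading is R = 1.8·C + 491.67.
Require C + R = 862.1: (2.8)·C + 491.67 = 862.1.
C = (862.1 - 491.67) / (2.8) = 132.30.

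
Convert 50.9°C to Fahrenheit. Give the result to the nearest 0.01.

123.62°F

In Fahrenheit: 50.9000 × 1.8 + 32 = 123.62°F.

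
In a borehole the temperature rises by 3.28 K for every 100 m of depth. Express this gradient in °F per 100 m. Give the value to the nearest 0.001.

5.904 °F/100 m

The quantity depends on a temperature interval, so only the ratio of degree sizes applies; the offset between the scales is irrelevant.
A change of 1 K is a change of 1.8°F, so 3.28 × 1.8 = 5.904.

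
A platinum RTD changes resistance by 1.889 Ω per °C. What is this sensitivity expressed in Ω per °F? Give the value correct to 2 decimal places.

Since only a temperature interval is involved, the additive offset between the scales drops out.
A change of 1°F is a change of 5/9°C, so per °F the value is 1.889 × 5/9 = 1.05.

1.05 Ω per °F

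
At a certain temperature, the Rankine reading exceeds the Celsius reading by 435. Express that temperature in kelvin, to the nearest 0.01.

202.31 K

Let x be the Rankine reading; then the Celsius reading is 5/9·x - 273.15.
(5/9·x - 273.15) - x = -435  ⇒  (-4/9)·x = -161.85  ⇒  x = 364.1625°R.
In Celsius: (364.1625 - 491.67) × 5/9 = -70.8375°C.
In kelvin: -70.8375 + 273.15 = 202.31 K.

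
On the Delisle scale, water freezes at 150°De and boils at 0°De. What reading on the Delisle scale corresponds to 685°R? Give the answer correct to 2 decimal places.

First in Celsius: (685 - 491.67) × 5/9 = 107.4056°C.
Linearly onto the Delisle scale: 150 + (107.4056 / 100) × (0 - 150) = -11.11°De.

-11.11°De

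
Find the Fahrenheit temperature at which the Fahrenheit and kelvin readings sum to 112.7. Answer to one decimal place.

-91.7°F

Let F be the Fahrenheit reading. The kelvin reading is K = 5/9·F + 255.372.
Require F + K = 112.7: (14/9)·F + 255.372 = 112.7.
F = (112.7 - 255.372) / (14/9) = -91.7.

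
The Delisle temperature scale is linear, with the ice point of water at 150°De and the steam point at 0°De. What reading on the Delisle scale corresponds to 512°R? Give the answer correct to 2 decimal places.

First in Celsius: (512 - 491.67) × 5/9 = 11.2944°C.
Linearly onto the Delisle scale: 150 + (11.2944 / 100) × (0 - 150) = 133.06°De.

133.06°De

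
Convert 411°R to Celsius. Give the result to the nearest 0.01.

In Celsius: (411 - 491.67) × 5/9 = -44.8167°C.

-44.82°C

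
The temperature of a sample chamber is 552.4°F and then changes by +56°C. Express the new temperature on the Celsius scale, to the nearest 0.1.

345.1°C

Initial temperature in Celsius: (552.4 - 32) × 5/9 = 289.1111°C.
Final Celsius temperature: 289.1111 + 56.0000 = 345.1111°C.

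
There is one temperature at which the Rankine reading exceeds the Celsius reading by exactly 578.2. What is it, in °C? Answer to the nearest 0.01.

Let C be the Celsius reading. The Rankine reading is R = 1.8·C + 491.67.
Require R - C = 578.2: (0.8)·C + 491.67 = 578.2.
C = (578.2 - 491.67) / (0.8) = 108.16.

108.16°C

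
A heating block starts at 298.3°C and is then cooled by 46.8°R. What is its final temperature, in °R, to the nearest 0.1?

The 46.8°R change is an interval, so only the factor 5/9 applies: -46.8 × 5/9 = -26.0000°C.
Final Celsius temperature: 298.3000 - 26.0000 = 272.3000°C.
In Rankine: 272.3000 × 1.8 + 491.67 = 981.8°R.

981.8°R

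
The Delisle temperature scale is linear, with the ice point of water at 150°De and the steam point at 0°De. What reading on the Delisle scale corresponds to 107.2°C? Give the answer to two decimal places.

Linearly onto the Delisle scale: 150 + (107.2000 / 100) × (0 - 150) = -10.80°De.

-10.80°De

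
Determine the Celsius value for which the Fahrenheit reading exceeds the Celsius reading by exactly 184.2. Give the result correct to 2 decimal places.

Let C be the Celsius reading. The Fahrenheit reading is F = 1.8·C + 32.
Require F - C = 184.2: (0.8)·C + 32 = 184.2.
C = (184.2 - 32) / (0.8) = 190.25.

190.25°C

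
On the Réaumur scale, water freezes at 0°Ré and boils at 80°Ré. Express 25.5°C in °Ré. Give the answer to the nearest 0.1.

Linearly onto the Réaumur scale: 0 + (25.5000 / 100) × (80 - 0) = 20.4°Ré.

20.4°Ré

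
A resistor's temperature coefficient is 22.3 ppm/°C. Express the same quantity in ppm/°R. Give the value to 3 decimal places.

Since only a temperature interval is involved, the additive offset between the scales drops out.
A change of 1°R is a change of 5/9°C, so per °R the value is 22.3 × 5/9 = 12.389.

12.389 ppm/°R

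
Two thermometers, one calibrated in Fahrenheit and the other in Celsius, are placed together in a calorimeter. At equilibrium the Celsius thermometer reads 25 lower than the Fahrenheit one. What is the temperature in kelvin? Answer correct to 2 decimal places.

264.40 K

Let x be the Fahrenheit reading; then the Celsius reading is 5/9·x - 17.7778.
(5/9·x - 17.7778) - x = -25  ⇒  (-4/9)·x = -65/9  ⇒  x = 16.2500°F.
In Celsius: (16.25 - 32) × 5/9 = -8.7500°C.
In kelvin: -8.7500 + 273.15 = 264.40 K.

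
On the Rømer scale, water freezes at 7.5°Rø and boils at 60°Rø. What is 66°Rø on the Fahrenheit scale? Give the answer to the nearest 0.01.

Linear interpolation between the fixed points: C = (66 - 7.5) × 100 / (60 - 7.5) = 111.4286°C.
Then 111.4286 × 1.8 + 32 = 232.57°F.

232.57°F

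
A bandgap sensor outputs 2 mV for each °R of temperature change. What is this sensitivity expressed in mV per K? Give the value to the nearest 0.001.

3.600 mV per K

Since only a temperature interval is involved, the additive offset between the scales drops out.
A change of 1 K is a change of 1.8°R, so per K the value is 2 × 1.8 = 3.600.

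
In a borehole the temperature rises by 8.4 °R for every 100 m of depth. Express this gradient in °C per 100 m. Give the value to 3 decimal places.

The quantity depends on a temperature interval, so only the ratio of degree sizes applies; the offset between the scales is irrelevant.
A change of 1°R is a change of 5/9°C, so 8.4 × 5/9 = 4.667.

4.667 °C/100 m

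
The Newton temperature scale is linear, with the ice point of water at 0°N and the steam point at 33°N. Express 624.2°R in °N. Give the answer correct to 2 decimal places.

First in Celsius: (624.2 - 491.67) × 5/9 = 73.6278°C.
Linearly onto the Newton scale: 0 + (73.6278 / 100) × (33 - 0) = 24.30°N.

24.30°N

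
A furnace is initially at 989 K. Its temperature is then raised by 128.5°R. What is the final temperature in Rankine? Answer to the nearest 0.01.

Initial temperature in Celsius: 989 - 273.15 = 715.8500°C.
The 128.5°R change is an interval, so only the factor 5/9 applies: +128.5 × 5/9 = +71.3889°C.
Final Celsius temperature: 715.8500 + 71.3889 = 787.2389°C.
In Rankine: 787.2389 × 1.8 + 491.67 = 1908.70°R.

1908.70°R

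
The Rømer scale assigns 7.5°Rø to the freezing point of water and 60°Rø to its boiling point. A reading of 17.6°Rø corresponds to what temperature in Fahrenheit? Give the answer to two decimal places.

66.63°F

Linear interpolation between the fixed points: C = (17.6 - 7.5) × 100 / (60 - 7.5) = 19.2381°C.
Then 19.2381 × 1.8 + 32 = 66.63°F.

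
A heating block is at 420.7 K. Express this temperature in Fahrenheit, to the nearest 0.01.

297.59°F

In Celsius: 420.7 - 273.15 = 147.5500°C.
In Fahrenheit: 147.5500 × 1.8 + 32 = 297.59°F.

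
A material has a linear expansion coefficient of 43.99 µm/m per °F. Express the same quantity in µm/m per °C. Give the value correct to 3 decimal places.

79.182 µm/m per °C

The quantity depends on a temperature interval, so only the ratio of degree sizes applies; the offset between the scales is irrelevant.
A change of 1°C is a change of 1.8°F, so per °C the value is 43.99 × 1.8 = 79.182.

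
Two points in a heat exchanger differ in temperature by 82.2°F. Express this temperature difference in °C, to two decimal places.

An interval of 1°F corresponds to 5/9°C.
82.2 × 5/9 = 45.67.

45.67°C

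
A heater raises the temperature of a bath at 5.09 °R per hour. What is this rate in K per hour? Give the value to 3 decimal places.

The quantity depends on a temperature interval, so only the ratio of degree sizes applies; the offset between the scales is irrelevant.
A change of 1°R is a change of 5/9 K, so 5.09 × 5/9 = 2.828.

2.828 K/hour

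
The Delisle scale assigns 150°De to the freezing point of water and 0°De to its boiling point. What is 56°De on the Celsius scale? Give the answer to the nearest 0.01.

62.67°C

Linear interpolation between the fixed points: C = (56 - 150) × 100 / (0 - 150) = 62.6667°C.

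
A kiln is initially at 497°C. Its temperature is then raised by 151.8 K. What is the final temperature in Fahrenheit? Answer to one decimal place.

The 151.8 K change is an interval; Kelvin and Celsius degrees are the same size, so ΔC = +151.8°C.
Final Celsius temperature: 497.0000 + 151.8000 = 648.8000°C.
In Fahrenheit: 648.8000 × 1.8 + 32 = 1199.8°F.

1199.8°F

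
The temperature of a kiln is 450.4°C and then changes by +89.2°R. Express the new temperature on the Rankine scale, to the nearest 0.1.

1391.6°R

The 89.2°R change is an interval, so only the factor 5/9 applies: +89.2 × 5/9 = +49.5556°C.
Final Celsius temperature: 450.4000 + 49.5556 = 499.9556°C.
In Rankine: 499.9556 × 1.8 + 491.67 = 1391.6°R.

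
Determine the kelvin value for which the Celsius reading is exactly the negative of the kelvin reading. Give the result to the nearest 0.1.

136.6 K

Let K be the kelvin reading. The Celsius reading is C = 1·K - 273.15.
Require C = -1·K: 1·K - 273.15 = -1·K.
(2)·K = 273.15  ⇒  K = 136.6.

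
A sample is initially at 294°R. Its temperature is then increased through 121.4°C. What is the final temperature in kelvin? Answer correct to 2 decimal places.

Initial temperature in Celsius: (294 - 491.67) × 5/9 = -109.8167°C.
Final Celsius temperature: -109.8167 + 121.4000 = 11.5833°C.
In kelvin: 11.5833 + 273.15 = 284.73 K.

284.73 K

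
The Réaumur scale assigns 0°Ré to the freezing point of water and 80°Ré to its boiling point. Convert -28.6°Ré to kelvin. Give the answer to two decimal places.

Linear interpolation between the fixed points: C = (-28.6 - 0) × 100 / (80 - 0) = -35.7500°C.
Then -35.7500 + 273.15 = 237.40 K.

237.40 K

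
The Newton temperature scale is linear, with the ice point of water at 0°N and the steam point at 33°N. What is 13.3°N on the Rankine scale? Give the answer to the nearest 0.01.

564.22°R

Linear interpolation between the fixed points: C = (13.3 - 0) × 100 / (33 - 0) = 40.3030°C.
Then 40.3030 × 1.8 + 491.67 = 564.22°R.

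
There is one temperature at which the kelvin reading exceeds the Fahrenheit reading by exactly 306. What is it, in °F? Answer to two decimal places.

Let F be the Fahrenheit reading. The kelvin reading is K = 5/9·F + 255.372.
Require K - F = 306: (-4/9)·F + 255.372 = 306.
F = (306 - 255.372) / (-4/9) = -113.91.

-113.91°F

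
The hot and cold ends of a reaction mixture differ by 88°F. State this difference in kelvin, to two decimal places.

48.89 K

For a temperature interval the offset drops out; only the factor 5/9 applies.
88 × 5/9 = 48.89.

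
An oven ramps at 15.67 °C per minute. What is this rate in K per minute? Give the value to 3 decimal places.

15.670 K/minute

Since only a temperature interval is involved, the additive offset between the scales drops out.
A change of 1°C is a change of 1 K, so 15.67 × 1 = 15.670.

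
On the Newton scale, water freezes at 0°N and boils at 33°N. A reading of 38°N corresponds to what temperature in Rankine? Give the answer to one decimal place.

698.9°R

Linear interpolation between the fixed points: C = (38 - 0) × 100 / (33 - 0) = 115.1515°C.
Then 115.1515 × 1.8 + 491.67 = 698.9°R.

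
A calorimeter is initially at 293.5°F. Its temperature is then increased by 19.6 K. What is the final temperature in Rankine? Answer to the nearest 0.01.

Initial temperature in Celsius: (293.5 - 32) × 5/9 = 145.2778°C.
The 19.6 K change is an interval; Kelvin and Celsius degrees are the same size, so ΔC = +19.6°C.
Final Celsius temperature: 145.2778 + 19.6000 = 164.8778°C.
In Rankine: 164.8778 × 1.8 + 491.67 = 788.45°R.

788.45°R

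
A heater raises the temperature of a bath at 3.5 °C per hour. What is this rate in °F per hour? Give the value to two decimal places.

Since only a temperature interval is involved, the additive offset between the scales drops out.
A change of 1°C is a change of 1.8°F, so 3.5 × 1.8 = 6.30.

6.30 °F/hour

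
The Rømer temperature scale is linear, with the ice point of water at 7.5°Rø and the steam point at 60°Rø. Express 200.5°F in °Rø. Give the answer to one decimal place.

56.6°Rø

First in Celsius: (200.5 - 32) × 5/9 = 93.6111°C.
Linearly onto the Rømer scale: 7.5 + (93.6111 / 100) × (60 - 7.5) = 56.6°Rø.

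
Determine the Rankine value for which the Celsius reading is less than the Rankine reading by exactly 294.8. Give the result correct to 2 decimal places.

48.71°R

Let R be the Rankine reading. The Celsius reading is C = 5/9·R - 273.15.
Require C - R = -294.8: (-4/9)·R - 273.15 = -294.8.
R = (-294.8 + 273.15) / (-4/9) = 48.71.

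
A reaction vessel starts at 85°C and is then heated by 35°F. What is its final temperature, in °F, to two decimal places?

The 35°F change is an interval, so only the factor 5/9 applies: +35 × 5/9 = +19.4444°C.
Final Celsius temperature: 85.0000 + 19.4444 = 104.4444°C.
In Fahrenheit: 104.4444 × 1.8 + 32 = 220.00°F.

220.00°F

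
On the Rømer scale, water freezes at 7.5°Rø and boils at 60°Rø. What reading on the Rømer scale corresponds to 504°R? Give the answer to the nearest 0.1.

11.1°Rø

First in Celsius: (504 - 491.67) × 5/9 = 6.8500°C.
Linearly onto the Rømer scale: 7.5 + (6.8500 / 100) × (60 - 7.5) = 11.1°Rø.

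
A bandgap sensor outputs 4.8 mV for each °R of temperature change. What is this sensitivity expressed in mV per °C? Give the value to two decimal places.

8.64 mV per °C

The quantity depends on a temperature interval, so only the ratio of degree sizes applies; the offset between the scales is irrelevant.
A change of 1°C is a change of 1.8°R, so per °C the value is 4.8 × 1.8 = 8.64.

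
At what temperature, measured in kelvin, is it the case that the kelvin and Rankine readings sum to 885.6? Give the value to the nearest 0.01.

Let K be the kelvin reading. The Rankine reading is R = 1.8·K.
Require K + R = 885.6: (2.8)·K = 885.6.
K = (885.6) / (2.8) = 316.29.

316.29 K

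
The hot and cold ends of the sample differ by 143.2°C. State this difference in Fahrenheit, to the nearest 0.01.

An interval of 1°C corresponds to 1.8°F.
143.2 × 1.8 = 257.76.

257.76°F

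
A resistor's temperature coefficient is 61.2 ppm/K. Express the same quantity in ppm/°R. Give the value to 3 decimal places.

The quantity depends on a temperature interval, so only the ratio of degree sizes applies; the offset between the scales is irrelevant.
A change of 1°R is a change of 5/9 K, so per °R the value is 61.2 × 5/9 = 34.000.

34.000 ppm/°R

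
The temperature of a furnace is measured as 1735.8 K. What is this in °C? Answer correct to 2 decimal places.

In Celsius: 1735.8 - 273.15 = 1462.6500°C.

1462.65°C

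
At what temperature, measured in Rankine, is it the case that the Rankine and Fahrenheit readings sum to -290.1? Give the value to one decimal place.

Let R be the Rankine reading. The Fahrenheit reading is F = 1·R - 459.67.
Require R + F = -290.1: (2)·R - 459.67 = -290.1.
R = (-290.1 + 459.67) / (2) = 84.8.

84.8°R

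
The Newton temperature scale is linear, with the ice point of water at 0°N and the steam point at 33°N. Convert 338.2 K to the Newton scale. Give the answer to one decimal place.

21.5°N

First in Celsius: 338.2 - 273.15 = 65.0500°C.
Linearly onto the Newton scale: 0 + (65.0500 / 100) × (33 - 0) = 21.5°N.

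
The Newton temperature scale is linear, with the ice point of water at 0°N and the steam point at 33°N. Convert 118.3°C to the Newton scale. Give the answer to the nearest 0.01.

39.04°N

Linearly onto the Newton scale: 0 + (118.3000 / 100) × (33 - 0) = 39.04°N.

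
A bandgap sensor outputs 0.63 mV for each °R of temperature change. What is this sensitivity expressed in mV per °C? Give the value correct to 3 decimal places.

The quantity depends on a temperature interval, so only the ratio of degree sizes applies; the offset between the scales is irrelevant.
A change of 1°C is a change of 1.8°R, so per °C the value is 0.63 × 1.8 = 1.134.

1.134 mV per °C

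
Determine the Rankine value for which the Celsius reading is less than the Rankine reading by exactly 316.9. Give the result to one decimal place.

Let R be the Rankine reading. The Celsius reading is C = 5/9·R - 273.15.
Require C - R = -316.9: (-4/9)·R - 273.15 = -316.9.
R = (-316.9 + 273.15) / (-4/9) = 98.4.

98.4°R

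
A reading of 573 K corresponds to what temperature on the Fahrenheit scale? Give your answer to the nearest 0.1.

In Celsius: 573 - 273.15 = 299.8500°C.
In Fahrenheit: 299.8500 × 1.8 + 32 = 571.7°F.

571.7°F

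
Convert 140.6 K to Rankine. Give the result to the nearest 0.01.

253.08°R

In Celsius: 140.6 - 273.15 = -132.5500°C.
In Rankine: -132.5500 × 1.8 + 491.67 = 253.08°R.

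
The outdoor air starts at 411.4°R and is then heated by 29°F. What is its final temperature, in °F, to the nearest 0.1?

Initial temperature in Celsius: (411.4 - 491.67) × 5/9 = -44.5944°C.
The 29°F change is an interval, so only the factor 5/9 applies: +29 × 5/9 = +16.1111°C.
Final Celsius temperature: -44.5944 + 16.1111 = -28.4833°C.
In Fahrenheit: -28.4833 × 1.8 + 32 = -19.3°F.

-19.3°F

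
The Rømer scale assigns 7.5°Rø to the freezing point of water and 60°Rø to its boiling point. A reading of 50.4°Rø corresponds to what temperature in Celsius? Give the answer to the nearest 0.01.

81.71°C

Linear interpolation between the fixed points: C = (50.4 - 7.5) × 100 / (60 - 7.5) = 81.7143°C.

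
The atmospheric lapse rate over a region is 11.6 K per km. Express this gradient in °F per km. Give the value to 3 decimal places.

20.880 °F/km

Since only a temperature interval is involved, the additive offset between the scales drops out.
A change of 1 K is a change of 1.8°F, so 11.6 × 1.8 = 20.880.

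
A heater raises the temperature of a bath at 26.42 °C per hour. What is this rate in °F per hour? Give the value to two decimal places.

The quantity depends on a temperature interval, so only the ratio of degree sizes applies; the offset between the scales is irrelevant.
A change of 1°C is a change of 1.8°F, so 26.42 × 1.8 = 47.56.

47.56 °F/hour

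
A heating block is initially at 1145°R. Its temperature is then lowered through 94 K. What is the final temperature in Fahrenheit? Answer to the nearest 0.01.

Initial temperature in Celsius: (1145 - 491.67) × 5/9 = 362.9611°C.
The 94 K change is an interval; Kelvin and Celsius degrees are the same size, so ΔC = -94°C.
Final Celsius temperature: 362.9611 - 94.0000 = 268.9611°C.
In Fahrenheit: 268.9611 × 1.8 + 32 = 516.13°F.

516.13°F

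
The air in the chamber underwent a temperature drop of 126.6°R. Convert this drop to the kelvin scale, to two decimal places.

For a temperature interval the offset drops out; only the factor 5/9 applies.
126.6 × 5/9 = 70.33.

70.33 K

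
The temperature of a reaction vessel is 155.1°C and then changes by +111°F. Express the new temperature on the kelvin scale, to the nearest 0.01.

The 111°F change is an interval, so only the factor 5/9 applies: +111 × 5/9 = +61.6667°C.
Final Celsius temperature: 155.1000 + 61.6667 = 216.7667°C.
In kelvin: 216.7667 + 273.15 = 489.92 K.

489.92 K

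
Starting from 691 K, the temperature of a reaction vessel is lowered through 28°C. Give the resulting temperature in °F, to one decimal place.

733.7°F

Initial temperature in Celsius: 691 - 273.15 = 417.8500°C.
Final Celsius temperature: 417.8500 - 28.0000 = 389.8500°C.
In Fahrenheit: 389.8500 × 1.8 + 32 = 733.7°F.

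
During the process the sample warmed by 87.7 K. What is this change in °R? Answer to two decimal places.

157.86°R

An interval of 1 K corresponds to 1.8°R.
87.7 × 1.8 = 157.86.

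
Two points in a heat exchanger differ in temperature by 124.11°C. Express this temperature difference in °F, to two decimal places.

An interval of 1°C corresponds to 1.8°F.
124.11 × 1.8 = 223.40.

223.40°F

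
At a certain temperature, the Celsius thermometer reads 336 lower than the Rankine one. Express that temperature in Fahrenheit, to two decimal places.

-318.26°F

Let x be the Rankine reading; then the Celsius reading is 5/9·x - 273.15.
(5/9·x - 273.15) - x = -336  ⇒  (-4/9)·x = -62.85  ⇒  x = 141.4125°R.
In Celsius: (141.4125 - 491.67) × 5/9 = -194.5875°C.
In Fahrenheit: -194.5875 × 1.8 + 32 = -318.26°F.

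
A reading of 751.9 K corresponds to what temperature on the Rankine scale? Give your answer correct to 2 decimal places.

1353.42°R

In Celsius: 751.9 - 273.15 = 478.7500°C.
In Rankine: 478.7500 × 1.8 + 491.67 = 1353.42°R.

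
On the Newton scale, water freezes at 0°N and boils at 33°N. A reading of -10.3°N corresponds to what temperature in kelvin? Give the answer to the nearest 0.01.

Linear interpolation between the fixed points: C = (-10.3 - 0) × 100 / (33 - 0) = -31.2121°C.
Then -31.2121 + 273.15 = 241.94 K.

241.94 K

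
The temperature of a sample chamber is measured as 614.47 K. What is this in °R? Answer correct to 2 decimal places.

1106.05°R

In Celsius: 614.47 - 273.15 = 341.3200°C.
In Rankine: 341.3200 × 1.8 + 491.67 = 1106.05°R.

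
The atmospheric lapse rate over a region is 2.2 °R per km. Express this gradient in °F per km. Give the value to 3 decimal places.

Since only a temperature interval is involved, the additive offset between the scales drops out.
A change of 1°R is a change of 1°F, so 2.2 × 1 = 2.200.

2.200 °F/km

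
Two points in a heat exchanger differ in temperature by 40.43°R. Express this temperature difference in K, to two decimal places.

22.46 K

For a temperature interval the offset drops out; only the factor 5/9 applies.
40.43 × 5/9 = 22.46.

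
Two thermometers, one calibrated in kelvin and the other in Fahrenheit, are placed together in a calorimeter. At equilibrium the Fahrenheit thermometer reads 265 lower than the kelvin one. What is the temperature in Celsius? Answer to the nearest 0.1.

Let x be the kelvin reading; then the Fahrenheit reading is 1.8·x - 459.67.
(1.8·x - 459.67) - x = -265  ⇒  (0.8)·x = 194.67  ⇒  x = 243.3375 K.
In Celsius: 243.3375 - 273.15 = -29.8°C.

-29.8°C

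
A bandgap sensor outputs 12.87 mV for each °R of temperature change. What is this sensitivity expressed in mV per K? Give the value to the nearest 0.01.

23.17 mV per K

Since only a temperature interval is involved, the additive offset between the scales drops out.
A change of 1 K is a change of 1.8°R, so per K the value is 12.87 × 1.8 = 23.17.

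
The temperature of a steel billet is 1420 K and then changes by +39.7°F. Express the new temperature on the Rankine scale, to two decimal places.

2595.70°R

Initial temperature in Celsius: 1420 - 273.15 = 1146.8500°C.
The 39.7°F change is an interval, so only the factor 5/9 applies: +39.7 × 5/9 = +22.0556°C.
Final Celsius temperature: 1146.8500 + 22.0556 = 1168.9056°C.
In Rankine: 1168.9056 × 1.8 + 491.67 = 2595.70°R.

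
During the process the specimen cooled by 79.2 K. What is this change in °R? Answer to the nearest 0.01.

For a temperature interval the offset drops out; only the factor 1.8 applies.
79.2 × 1.8 = 142.56.

142.56°R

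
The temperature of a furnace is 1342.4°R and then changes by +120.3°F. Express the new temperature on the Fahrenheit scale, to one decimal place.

1003.0°F

Initial temperature in Celsius: (1342.4 - 491.67) × 5/9 = 472.6278°C.
The 120.3°F change is an interval, so only the factor 5/9 applies: +120.3 × 5/9 = +66.8333°C.
Final Celsius temperature: 472.6278 + 66.8333 = 539.4611°C.
In Fahrenheit: 539.4611 × 1.8 + 32 = 1003.0°F.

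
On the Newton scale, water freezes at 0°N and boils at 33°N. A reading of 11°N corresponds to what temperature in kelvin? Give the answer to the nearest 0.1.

Linear interpolation between the fixed points: C = (11 - 0) × 100 / (33 - 0) = 33.3333°C.
Then 33.3333 + 273.15 = 306.5 K.

306.5 K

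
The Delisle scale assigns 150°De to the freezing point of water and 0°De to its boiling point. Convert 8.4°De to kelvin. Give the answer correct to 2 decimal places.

367.55 K

Linear interpolation between the fixed points: C = (8.4 - 150) × 100 / (0 - 150) = 94.4000°C.
Then 94.4000 + 273.15 = 367.55 K.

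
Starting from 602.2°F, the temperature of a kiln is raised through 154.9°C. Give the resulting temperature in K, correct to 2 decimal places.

Initial temperature in Celsius: (602.2 - 32) × 5/9 = 316.7778°C.
Final Celsius temperature: 316.7778 + 154.9000 = 471.6778°C.
In kelvin: 471.6778 + 273.15 = 744.83 K.

744.83 K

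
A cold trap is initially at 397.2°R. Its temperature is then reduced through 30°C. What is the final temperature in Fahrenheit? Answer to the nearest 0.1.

-116.5°F

Initial temperature in Celsius: (397.2 - 491.67) × 5/9 = -52.4833°C.
Final Celsius temperature: -52.4833 - 30.0000 = -82.4833°C.
In Fahrenheit: -82.4833 × 1.8 + 32 = -116.5°F.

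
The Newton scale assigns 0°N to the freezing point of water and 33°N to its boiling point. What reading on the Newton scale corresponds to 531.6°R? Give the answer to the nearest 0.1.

First in Celsius: (531.6 - 491.67) × 5/9 = 22.1833°C.
Linearly onto the Newton scale: 0 + (22.1833 / 100) × (33 - 0) = 7.3°N.

7.3°N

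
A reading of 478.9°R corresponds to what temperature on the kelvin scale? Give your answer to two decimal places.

266.06 K

In Celsius: (478.9 - 491.67) × 5/9 = -7.0944°C.
In kelvin: -7.0944 + 273.15 = 266.06 K.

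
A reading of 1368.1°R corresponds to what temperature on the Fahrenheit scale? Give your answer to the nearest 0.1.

In Celsius: (1368.1 - 491.67) × 5/9 = 486.9056°C.
In Fahrenheit: 486.9056 × 1.8 + 32 = 908.4°F.

908.4°F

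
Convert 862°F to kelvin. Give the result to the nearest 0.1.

734.3 K

In Celsius: (862 - 32) × 5/9 = 461.1111°C.
In kelvin: 461.1111 + 273.15 = 734.3 K.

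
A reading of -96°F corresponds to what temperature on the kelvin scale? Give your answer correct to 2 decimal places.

In Celsius: (-96 - 32) × 5/9 = -71.1111°C.
In kelvin: -71.1111 + 273.15 = 202.04 K.

202.04 K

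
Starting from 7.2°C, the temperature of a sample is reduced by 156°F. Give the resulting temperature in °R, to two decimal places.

348.63°R

The 156°F change is an interval, so only the factor 5/9 applies: -156 × 5/9 = -86.6667°C.
Final Celsius temperature: 7.2000 - 86.6667 = -79.4667°C.
In Rankine: -79.4667 × 1.8 + 491.67 = 348.63°R.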